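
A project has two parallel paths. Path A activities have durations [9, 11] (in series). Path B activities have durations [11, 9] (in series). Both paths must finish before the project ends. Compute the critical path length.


Path A total = 9 + 11 = 20
Path B total = 11 + 9 = 20
Critical path = longest path = max(20, 20) = 20

20


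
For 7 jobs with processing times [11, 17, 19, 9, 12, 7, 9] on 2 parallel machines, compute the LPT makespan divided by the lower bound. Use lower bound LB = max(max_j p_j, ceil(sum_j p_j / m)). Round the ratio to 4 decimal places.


LPT order: [19, 17, 12, 11, 9, 9, 7]
Machine loads after assignment: [39, 45]
LPT makespan = 45
Lower bound = max(max_job, ceil(total/2)) = max(19, 42) = 42
Ratio = 45 / 42 = 1.0714

1.0714


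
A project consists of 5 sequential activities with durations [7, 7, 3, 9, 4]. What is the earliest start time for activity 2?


Activity 2 starts after activities 1 through 1 complete.
Predecessor durations: [7]
ES = 7 = 7

7


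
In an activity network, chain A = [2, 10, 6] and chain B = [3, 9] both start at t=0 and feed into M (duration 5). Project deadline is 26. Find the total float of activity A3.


Forward pass: ES(A3) = sum of predecessors on chain A = 12
EF = ES + duration = 12 + 6 = 18
Backward pass: LF(M) = deadline = 26; LS(M) = 26 - 5 = 21
LF(A3) = LS(M) - sum(successors on chain A) = 21 - 0 = 21
LS = LF - duration = 21 - 6 = 15
Total float = LS - ES = 15 - 12 = 3

3


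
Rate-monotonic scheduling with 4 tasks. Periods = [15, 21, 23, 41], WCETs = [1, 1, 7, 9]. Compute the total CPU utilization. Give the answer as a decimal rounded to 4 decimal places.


Compute individual utilizations (exact fractions):
  Task 1: C/T = 1/15 (approx. 0.0667)
  Task 2: C/T = 1/21 (approx. 0.0476)
  Task 3: C/T = 7/23 (approx. 0.3043)
  Task 4: C/T = 9/41 (approx. 0.2195)
Total utilization U = 1/15 + 1/21 + 7/23 + 9/41 = 21062/33005
Rounded to 4 decimal places: U = 0.6381
RM (Liu & Layland) bound for 4 tasks = 0.756828; compare with U = 21062/33005 (approx. 0.638146)
U <= bound, so schedulable by RM sufficient condition.

0.6381


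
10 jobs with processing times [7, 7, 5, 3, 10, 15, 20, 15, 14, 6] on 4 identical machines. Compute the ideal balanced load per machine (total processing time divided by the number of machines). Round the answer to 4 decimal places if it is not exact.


Total processing time = 7 + 7 + 5 + 3 + 10 + 15 + 20 + 15 + 14 + 6 = 102
Number of machines = 4
Ideal balanced load = 102 / 4 = 25.5

25.5


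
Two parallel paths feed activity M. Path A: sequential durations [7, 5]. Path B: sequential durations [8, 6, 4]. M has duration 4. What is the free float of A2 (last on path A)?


ES(A2) = sum of predecessors on chain A = 7
EF(A2) = ES + duration = 7 + 5 = 12
Successor of A2 is M. ES(M) = max(sum(A), sum(B)) = max(12, 18) = 18
Free float = ES(successor) - EF(current) = 18 - 12 = 6

6


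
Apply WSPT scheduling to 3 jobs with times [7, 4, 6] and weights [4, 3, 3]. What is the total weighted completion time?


Compute p/w ratios and sort ascending (WSPT): [(4, 3), (7, 4), (6, 3)]
Compute weighted completion times:
  Job (p=4,w=3): C=4, w*C=3*4=12
  Job (p=7,w=4): C=11, w*C=4*11=44
  Job (p=6,w=3): C=17, w*C=3*17=51
Total weighted completion time = 107

107


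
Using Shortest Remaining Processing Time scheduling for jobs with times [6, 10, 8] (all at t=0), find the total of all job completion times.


Since all jobs arrive at t=0, SRPT equals SPT ordering.
SPT order: [6, 8, 10]
Completion times:
  Job 1: p=6, C=6
  Job 2: p=8, C=14
  Job 3: p=10, C=24
Total completion time = 6 + 14 + 24 = 44

44


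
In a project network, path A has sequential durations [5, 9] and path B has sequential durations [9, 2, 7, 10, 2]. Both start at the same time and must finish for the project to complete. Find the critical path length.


Path A total = 5 + 9 = 14
Path B total = 9 + 2 + 7 + 10 + 2 = 30
Critical path = longest path = max(14, 30) = 30

30


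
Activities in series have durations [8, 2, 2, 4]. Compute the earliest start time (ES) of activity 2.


Activity 2 starts after activities 1 through 1 complete.
Predecessor durations: [8]
ES = 8 = 8

8


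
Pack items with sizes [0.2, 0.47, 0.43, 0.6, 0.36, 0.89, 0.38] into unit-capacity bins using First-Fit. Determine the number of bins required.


Place items sequentially using First-Fit:
  Item 0.2 -> new Bin 1
  Item 0.47 -> Bin 1 (now 0.67)
  Item 0.43 -> new Bin 2
  Item 0.6 -> new Bin 3
  Item 0.36 -> Bin 2 (now 0.79)
  Item 0.89 -> new Bin 4
  Item 0.38 -> Bin 3 (now 0.98)
Total bins used = 4

4


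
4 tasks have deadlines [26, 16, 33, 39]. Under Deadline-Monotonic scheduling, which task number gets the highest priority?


Sort tasks by relative deadline (ascending):
  Task 2: deadline = 16
  Task 1: deadline = 26
  Task 3: deadline = 33
  Task 4: deadline = 39
Priority order (highest first): [2, 1, 3, 4]
Highest priority task = 2

2


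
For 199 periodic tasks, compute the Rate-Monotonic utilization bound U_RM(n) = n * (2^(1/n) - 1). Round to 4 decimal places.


Compute 2^(1/199) = 1.0034892249
Subtract 1: 1.0034892249 - 1 = 0.0034892249
Multiply by n: 199 * 0.0034892249 = 0.6943557551
Round to 4 dp: 0.6944

0.6944


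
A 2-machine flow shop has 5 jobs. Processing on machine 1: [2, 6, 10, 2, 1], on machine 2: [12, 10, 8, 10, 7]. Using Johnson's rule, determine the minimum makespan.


Apply Johnson's rule:
  Group 1 (a <= b): [(5, 1, 7), (1, 2, 12), (4, 2, 10), (2, 6, 10)]
  Group 2 (a > b): [(3, 10, 8)]
Optimal job order: [5, 1, 4, 2, 3]
Schedule:
  Job 5: M1 done at 1, M2 done at 8
  Job 1: M1 done at 3, M2 done at 20
  Job 4: M1 done at 5, M2 done at 30
  Job 2: M1 done at 11, M2 done at 40
  Job 3: M1 done at 21, M2 done at 48
Makespan = 48

48


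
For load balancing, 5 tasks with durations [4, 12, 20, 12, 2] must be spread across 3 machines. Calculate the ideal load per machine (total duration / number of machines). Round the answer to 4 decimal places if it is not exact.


Total processing time = 4 + 12 + 20 + 12 + 2 = 50
Number of machines = 3
Ideal balanced load = 50 / 3 = 16.6667

16.6667


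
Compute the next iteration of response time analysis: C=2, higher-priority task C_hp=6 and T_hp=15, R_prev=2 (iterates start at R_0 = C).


R_next = C + ceil(R_prev / T_hp) * C_hp
ceil(2 / 15) = ceil(0.1333) = 1
Interference = 1 * 6 = 6
R_next = 2 + 6 = 8

8


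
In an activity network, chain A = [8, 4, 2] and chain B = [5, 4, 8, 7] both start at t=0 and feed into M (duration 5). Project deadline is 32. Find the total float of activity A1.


Forward pass: ES(A1) = sum of predecessors on chain A = 0
EF = ES + duration = 0 + 8 = 8
Backward pass: LF(M) = deadline = 32; LS(M) = 32 - 5 = 27
LF(A1) = LS(M) - sum(successors on chain A) = 27 - 6 = 21
LS = LF - duration = 21 - 8 = 13
Total float = LS - ES = 13 - 0 = 13

13


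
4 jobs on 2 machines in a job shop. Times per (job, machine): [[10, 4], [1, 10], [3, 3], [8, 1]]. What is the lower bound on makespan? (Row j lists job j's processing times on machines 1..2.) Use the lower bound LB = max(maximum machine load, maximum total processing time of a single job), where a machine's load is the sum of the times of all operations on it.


Machine loads:
  Machine 1: 10 + 1 + 3 + 8 = 22
  Machine 2: 4 + 10 + 3 + 1 = 18
Max machine load = 22
Job totals:
  Job 1: 14
  Job 2: 11
  Job 3: 6
  Job 4: 9
Max job total = 14
Lower bound = max(22, 14) = 22

22


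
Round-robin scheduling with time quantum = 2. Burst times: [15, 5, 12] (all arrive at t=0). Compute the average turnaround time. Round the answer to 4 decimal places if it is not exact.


Time quantum = 2
Execution trace:
  J1 runs 2 units, time = 2
  J2 runs 2 units, time = 4
  J3 runs 2 units, time = 6
  J1 runs 2 units, time = 8
  J2 runs 2 units, time = 10
  J3 runs 2 units, time = 12
  J1 runs 2 units, time = 14
  J2 runs 1 units, time = 15
  J3 runs 2 units, time = 17
  J1 runs 2 units, time = 19
  J3 runs 2 units, time = 21
  J1 runs 2 units, time = 23
  J3 runs 2 units, time = 25
  J1 runs 2 units, time = 27
  J3 runs 2 units, time = 29
  J1 runs 2 units, time = 31
  J1 runs 1 units, time = 32
Finish times: [32, 15, 29]
Average turnaround = 76/3 = 25.3333

25.3333


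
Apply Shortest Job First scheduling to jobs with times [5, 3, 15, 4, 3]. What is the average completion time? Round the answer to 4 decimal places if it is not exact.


SJF order (ascending): [3, 3, 4, 5, 15]
Completion times:
  Job 1: burst=3, C=3
  Job 2: burst=3, C=6
  Job 3: burst=4, C=10
  Job 4: burst=5, C=15
  Job 5: burst=15, C=30
Average completion = 64/5 = 12.8

12.8


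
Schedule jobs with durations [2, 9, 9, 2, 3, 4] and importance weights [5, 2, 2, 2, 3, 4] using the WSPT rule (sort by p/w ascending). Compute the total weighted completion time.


Compute p/w ratios and sort ascending (WSPT): [(2, 5), (2, 2), (3, 3), (4, 4), (9, 2), (9, 2)]
Compute weighted completion times:
  Job (p=2,w=5): C=2, w*C=5*2=10
  Job (p=2,w=2): C=4, w*C=2*4=8
  Job (p=3,w=3): C=7, w*C=3*7=21
  Job (p=4,w=4): C=11, w*C=4*11=44
  Job (p=9,w=2): C=20, w*C=2*20=40
  Job (p=9,w=2): C=29, w*C=2*29=58
Total weighted completion time = 181

181


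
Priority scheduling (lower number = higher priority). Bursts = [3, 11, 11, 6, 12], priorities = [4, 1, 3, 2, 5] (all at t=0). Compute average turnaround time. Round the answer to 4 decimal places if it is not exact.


Sort by priority (ascending = highest first):
Order: [(1, 11), (2, 6), (3, 11), (4, 3), (5, 12)]
Completion times:
  Priority 1, burst=11, C=11
  Priority 2, burst=6, C=17
  Priority 3, burst=11, C=28
  Priority 4, burst=3, C=31
  Priority 5, burst=12, C=43
Average turnaround = 130/5 = 26.0

26.0


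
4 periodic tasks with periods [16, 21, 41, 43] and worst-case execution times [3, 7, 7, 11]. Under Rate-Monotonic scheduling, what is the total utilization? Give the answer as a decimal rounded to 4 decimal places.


Compute individual utilizations (exact fractions):
  Task 1: C/T = 3/16 (approx. 0.1875)
  Task 2: C/T = 7/21 = 1/3 (approx. 0.3333)
  Task 3: C/T = 7/41 (approx. 0.1707)
  Task 4: C/T = 11/43 (approx. 0.2558)
Total utilization U = 3/16 + 1/3 + 7/41 + 11/43 = 80171/84624
Rounded to 4 decimal places: U = 0.9474
RM (Liu & Layland) bound for 4 tasks = 0.756828; compare with U = 80171/84624 (approx. 0.947379)
bound < U <= 1, so the RM sufficient condition is not met (inconclusive; an exact test such as response-time analysis is needed).

0.9474


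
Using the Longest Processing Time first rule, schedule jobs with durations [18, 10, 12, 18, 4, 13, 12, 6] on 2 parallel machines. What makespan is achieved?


Sort jobs in decreasing order (LPT): [18, 18, 13, 12, 12, 10, 6, 4]
Assign each job to the least loaded machine:
  Machine 1: jobs [18, 13, 10, 6], load = 47
  Machine 2: jobs [18, 12, 12, 4], load = 46
Makespan = max load = 47

47


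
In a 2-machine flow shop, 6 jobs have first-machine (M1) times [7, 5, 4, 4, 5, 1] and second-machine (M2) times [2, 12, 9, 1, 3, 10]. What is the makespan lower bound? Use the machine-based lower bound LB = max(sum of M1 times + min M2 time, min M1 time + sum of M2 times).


LB1 = sum(M1 times) + min(M2 times) = 26 + 1 = 27
LB2 = min(M1 times) + sum(M2 times) = 1 + 37 = 38
Lower bound = max(LB1, LB2) = max(27, 38) = 38

38


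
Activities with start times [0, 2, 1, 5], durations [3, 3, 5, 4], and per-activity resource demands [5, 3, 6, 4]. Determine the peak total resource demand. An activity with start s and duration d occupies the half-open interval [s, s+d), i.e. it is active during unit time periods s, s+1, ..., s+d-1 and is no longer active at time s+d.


Each activity i is active on [start_i, start_i + duration_i).
Compute total resource usage per time slot:
  t=0: active resources = [5], total = 5
  t=1: active resources = [5, 6], total = 11
  t=2: active resources = [5, 3, 6], total = 14
  t=3: active resources = [3, 6], total = 9
  t=4: active resources = [3, 6], total = 9
  t=5: active resources = [6, 4], total = 10
  t=6: active resources = [4], total = 4
  t=7: active resources = [4], total = 4
  t=8: active resources = [4], total = 4
Peak resource demand = 14

14


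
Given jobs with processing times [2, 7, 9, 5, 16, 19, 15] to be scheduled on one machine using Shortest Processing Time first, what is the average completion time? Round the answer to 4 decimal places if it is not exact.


Sort jobs by processing time (SPT order): [2, 5, 7, 9, 15, 16, 19]
Compute completion times sequentially:
  Job 1: processing = 2, completes at 2
  Job 2: processing = 5, completes at 7
  Job 3: processing = 7, completes at 14
  Job 4: processing = 9, completes at 23
  Job 5: processing = 15, completes at 38
  Job 6: processing = 16, completes at 54
  Job 7: processing = 19, completes at 73
Sum of completion times = 211
Average completion time = 211/7 = 30.1429

30.1429


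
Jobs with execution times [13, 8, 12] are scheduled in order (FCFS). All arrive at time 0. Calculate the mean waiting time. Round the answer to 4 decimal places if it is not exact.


FCFS order (as given): [13, 8, 12]
Waiting times:
  Job 1: wait = 0
  Job 2: wait = 13
  Job 3: wait = 21
Sum of waiting times = 34
Average waiting time = 34/3 = 11.3333

11.3333


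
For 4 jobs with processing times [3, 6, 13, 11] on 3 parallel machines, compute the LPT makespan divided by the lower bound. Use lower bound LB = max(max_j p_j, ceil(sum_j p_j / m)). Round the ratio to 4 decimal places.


LPT order: [13, 11, 6, 3]
Machine loads after assignment: [13, 11, 9]
LPT makespan = 13
Lower bound = max(max_job, ceil(total/3)) = max(13, 11) = 13
Ratio = 13 / 13 = 1.0

1.0


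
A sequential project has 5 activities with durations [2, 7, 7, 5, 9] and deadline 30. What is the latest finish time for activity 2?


LF(activity 2) = deadline - sum of successor durations
Successors: activities 3 through 5 with durations [7, 5, 9]
Sum of successor durations = 21
LF = 30 - 21 = 9

9


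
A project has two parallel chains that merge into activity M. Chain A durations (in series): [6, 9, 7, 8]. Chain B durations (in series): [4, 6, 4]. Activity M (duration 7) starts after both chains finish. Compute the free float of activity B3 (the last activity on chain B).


ES(B3) = sum of predecessors on chain B = 10
EF(B3) = ES + duration = 10 + 4 = 14
Successor of B3 is M. ES(M) = max(sum(A), sum(B)) = max(30, 14) = 30
Free float = ES(successor) - EF(current) = 30 - 14 = 16

16


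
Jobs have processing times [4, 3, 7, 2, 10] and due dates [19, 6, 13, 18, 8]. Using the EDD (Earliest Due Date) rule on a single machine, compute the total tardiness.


Sort by due date (EDD order): [(3, 6), (10, 8), (7, 13), (2, 18), (4, 19)]
Compute completion times and tardiness:
  Job 1: p=3, d=6, C=3, tardiness=max(0,3-6)=0
  Job 2: p=10, d=8, C=13, tardiness=max(0,13-8)=5
  Job 3: p=7, d=13, C=20, tardiness=max(0,20-13)=7
  Job 4: p=2, d=18, C=22, tardiness=max(0,22-18)=4
  Job 5: p=4, d=19, C=26, tardiness=max(0,26-19)=7
Total tardiness = 23

23


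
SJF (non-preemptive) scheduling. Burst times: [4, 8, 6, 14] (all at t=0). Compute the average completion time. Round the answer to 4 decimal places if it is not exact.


SJF order (ascending): [4, 6, 8, 14]
Completion times:
  Job 1: burst=4, C=4
  Job 2: burst=6, C=10
  Job 3: burst=8, C=18
  Job 4: burst=14, C=32
Average completion = 64/4 = 16.0

16.0


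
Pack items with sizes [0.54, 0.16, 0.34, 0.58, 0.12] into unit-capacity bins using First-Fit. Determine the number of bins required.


Place items sequentially using First-Fit:
  Item 0.54 -> new Bin 1
  Item 0.16 -> Bin 1 (now 0.7)
  Item 0.34 -> new Bin 2
  Item 0.58 -> Bin 2 (now 0.92)
  Item 0.12 -> Bin 1 (now 0.82)
Total bins used = 2

2


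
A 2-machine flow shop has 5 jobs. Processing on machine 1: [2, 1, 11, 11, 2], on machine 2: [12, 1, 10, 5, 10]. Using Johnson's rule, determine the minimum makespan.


Apply Johnson's rule:
  Group 1 (a <= b): [(2, 1, 1), (1, 2, 12), (5, 2, 10)]
  Group 2 (a > b): [(3, 11, 10), (4, 11, 5)]
Optimal job order: [2, 1, 5, 3, 4]
Schedule:
  Job 2: M1 done at 1, M2 done at 2
  Job 1: M1 done at 3, M2 done at 15
  Job 5: M1 done at 5, M2 done at 25
  Job 3: M1 done at 16, M2 done at 35
  Job 4: M1 done at 27, M2 done at 40
Makespan = 40

40


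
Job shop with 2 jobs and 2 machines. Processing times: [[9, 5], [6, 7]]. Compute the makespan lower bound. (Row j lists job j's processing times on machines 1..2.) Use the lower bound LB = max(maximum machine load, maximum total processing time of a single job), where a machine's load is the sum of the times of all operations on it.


Machine loads:
  Machine 1: 9 + 6 = 15
  Machine 2: 5 + 7 = 12
Max machine load = 15
Job totals:
  Job 1: 14
  Job 2: 13
Max job total = 14
Lower bound = max(15, 14) = 15

15


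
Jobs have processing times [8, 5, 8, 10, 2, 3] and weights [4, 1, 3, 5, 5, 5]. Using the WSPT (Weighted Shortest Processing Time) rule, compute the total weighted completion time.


Compute p/w ratios and sort ascending (WSPT): [(2, 5), (3, 5), (8, 4), (10, 5), (8, 3), (5, 1)]
Compute weighted completion times:
  Job (p=2,w=5): C=2, w*C=5*2=10
  Job (p=3,w=5): C=5, w*C=5*5=25
  Job (p=8,w=4): C=13, w*C=4*13=52
  Job (p=10,w=5): C=23, w*C=5*23=115
  Job (p=8,w=3): C=31, w*C=3*31=93
  Job (p=5,w=1): C=36, w*C=1*36=36
Total weighted completion time = 331

331


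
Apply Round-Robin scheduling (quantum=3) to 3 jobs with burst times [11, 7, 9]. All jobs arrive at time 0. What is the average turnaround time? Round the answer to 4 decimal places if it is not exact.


Time quantum = 3
Execution trace:
  J1 runs 3 units, time = 3
  J2 runs 3 units, time = 6
  J3 runs 3 units, time = 9
  J1 runs 3 units, time = 12
  J2 runs 3 units, time = 15
  J3 runs 3 units, time = 18
  J1 runs 3 units, time = 21
  J2 runs 1 units, time = 22
  J3 runs 3 units, time = 25
  J1 runs 2 units, time = 27
Finish times: [27, 22, 25]
Average turnaround = 74/3 = 24.6667

24.6667


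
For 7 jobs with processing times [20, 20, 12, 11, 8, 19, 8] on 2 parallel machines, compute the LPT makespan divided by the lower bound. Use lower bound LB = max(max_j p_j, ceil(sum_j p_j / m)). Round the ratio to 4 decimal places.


LPT order: [20, 20, 19, 12, 11, 8, 8]
Machine loads after assignment: [47, 51]
LPT makespan = 51
Lower bound = max(max_job, ceil(total/2)) = max(20, 49) = 49
Ratio = 51 / 49 = 1.0408

1.0408


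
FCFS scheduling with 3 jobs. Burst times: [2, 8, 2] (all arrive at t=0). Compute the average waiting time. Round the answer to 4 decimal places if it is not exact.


FCFS order (as given): [2, 8, 2]
Waiting times:
  Job 1: wait = 0
  Job 2: wait = 2
  Job 3: wait = 10
Sum of waiting times = 12
Average waiting time = 12/3 = 4.0

4.0


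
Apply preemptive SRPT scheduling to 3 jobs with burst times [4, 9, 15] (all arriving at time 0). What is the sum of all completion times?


Since all jobs arrive at t=0, SRPT equals SPT ordering.
SPT order: [4, 9, 15]
Completion times:
  Job 1: p=4, C=4
  Job 2: p=9, C=13
  Job 3: p=15, C=28
Total completion time = 4 + 13 + 28 = 45

45


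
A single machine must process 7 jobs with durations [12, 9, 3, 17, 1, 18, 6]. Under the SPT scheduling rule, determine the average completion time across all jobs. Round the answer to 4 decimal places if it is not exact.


Sort jobs by processing time (SPT order): [1, 3, 6, 9, 12, 17, 18]
Compute completion times sequentially:
  Job 1: processing = 1, completes at 1
  Job 2: processing = 3, completes at 4
  Job 3: processing = 6, completes at 10
  Job 4: processing = 9, completes at 19
  Job 5: processing = 12, completes at 31
  Job 6: processing = 17, completes at 48
  Job 7: processing = 18, completes at 66
Sum of completion times = 179
Average completion time = 179/7 = 25.5714

25.5714


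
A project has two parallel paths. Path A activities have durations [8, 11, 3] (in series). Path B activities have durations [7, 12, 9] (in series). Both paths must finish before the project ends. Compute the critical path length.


Path A total = 8 + 11 + 3 = 22
Path B total = 7 + 12 + 9 = 28
Critical path = longest path = max(22, 28) = 28

28


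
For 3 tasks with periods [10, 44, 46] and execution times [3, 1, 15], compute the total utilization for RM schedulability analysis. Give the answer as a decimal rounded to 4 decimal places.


Compute individual utilizations (exact fractions):
  Task 1: C/T = 3/10 (approx. 0.3)
  Task 2: C/T = 1/44 (approx. 0.0227)
  Task 3: C/T = 15/46 (approx. 0.3261)
Total utilization U = 3/10 + 1/44 + 15/46 = 3283/5060
Rounded to 4 decimal places: U = 0.6488
RM (Liu & Layland) bound for 3 tasks = 0.779763; compare with U = 3283/5060 (approx. 0.648814)
U <= bound, so schedulable by RM sufficient condition.

0.6488


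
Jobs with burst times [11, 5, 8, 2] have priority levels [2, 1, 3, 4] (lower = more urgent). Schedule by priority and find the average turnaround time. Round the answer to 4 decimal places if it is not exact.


Sort by priority (ascending = highest first):
Order: [(1, 5), (2, 11), (3, 8), (4, 2)]
Completion times:
  Priority 1, burst=5, C=5
  Priority 2, burst=11, C=16
  Priority 3, burst=8, C=24
  Priority 4, burst=2, C=26
Average turnaround = 71/4 = 17.75

17.75


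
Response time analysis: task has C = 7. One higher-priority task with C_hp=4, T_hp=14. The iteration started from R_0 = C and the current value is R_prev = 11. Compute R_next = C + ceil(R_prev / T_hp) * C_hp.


R_next = C + ceil(R_prev / T_hp) * C_hp
ceil(11 / 14) = ceil(0.7857) = 1
Interference = 1 * 4 = 4
R_next = 7 + 4 = 11
R_next = R_prev, so the iteration has converged (response time = 11).

11


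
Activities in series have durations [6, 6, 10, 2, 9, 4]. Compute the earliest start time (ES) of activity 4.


Activity 4 starts after activities 1 through 3 complete.
Predecessor durations: [6, 6, 10]
ES = 6 + 6 + 10 = 22

22


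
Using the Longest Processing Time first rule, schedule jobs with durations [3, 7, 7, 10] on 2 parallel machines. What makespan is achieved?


Sort jobs in decreasing order (LPT): [10, 7, 7, 3]
Assign each job to the least loaded machine:
  Machine 1: jobs [10, 3], load = 13
  Machine 2: jobs [7, 7], load = 14
Makespan = max load = 14

14


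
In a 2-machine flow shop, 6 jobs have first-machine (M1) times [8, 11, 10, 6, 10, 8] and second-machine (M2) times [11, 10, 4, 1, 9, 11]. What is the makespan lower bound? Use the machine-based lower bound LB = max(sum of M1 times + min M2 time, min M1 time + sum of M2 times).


LB1 = sum(M1 times) + min(M2 times) = 53 + 1 = 54
LB2 = min(M1 times) + sum(M2 times) = 6 + 46 = 52
Lower bound = max(LB1, LB2) = max(54, 52) = 54

54


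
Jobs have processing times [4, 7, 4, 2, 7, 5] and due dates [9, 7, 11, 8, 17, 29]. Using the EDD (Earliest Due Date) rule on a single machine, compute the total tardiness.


Sort by due date (EDD order): [(7, 7), (2, 8), (4, 9), (4, 11), (7, 17), (5, 29)]
Compute completion times and tardiness:
  Job 1: p=7, d=7, C=7, tardiness=max(0,7-7)=0
  Job 2: p=2, d=8, C=9, tardiness=max(0,9-8)=1
  Job 3: p=4, d=9, C=13, tardiness=max(0,13-9)=4
  Job 4: p=4, d=11, C=17, tardiness=max(0,17-11)=6
  Job 5: p=7, d=17, C=24, tardiness=max(0,24-17)=7
  Job 6: p=5, d=29, C=29, tardiness=max(0,29-29)=0
Total tardiness = 18

18


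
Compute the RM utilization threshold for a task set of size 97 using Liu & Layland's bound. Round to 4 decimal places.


Compute 2^(1/97) = 1.0071714397
Subtract 1: 1.0071714397 - 1 = 0.0071714397
Multiply by n: 97 * 0.0071714397 = 0.6956296509
Round to 4 dp: 0.6956

0.6956


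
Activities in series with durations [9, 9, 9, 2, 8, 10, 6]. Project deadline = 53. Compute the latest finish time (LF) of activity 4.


LF(activity 4) = deadline - sum of successor durations
Successors: activities 5 through 7 with durations [8, 10, 6]
Sum of successor durations = 24
LF = 53 - 24 = 29

29


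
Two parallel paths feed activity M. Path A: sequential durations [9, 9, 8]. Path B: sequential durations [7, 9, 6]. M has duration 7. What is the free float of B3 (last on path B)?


ES(B3) = sum of predecessors on chain B = 16
EF(B3) = ES + duration = 16 + 6 = 22
Successor of B3 is M. ES(M) = max(sum(A), sum(B)) = max(26, 22) = 26
Free float = ES(successor) - EF(current) = 26 - 22 = 4

4


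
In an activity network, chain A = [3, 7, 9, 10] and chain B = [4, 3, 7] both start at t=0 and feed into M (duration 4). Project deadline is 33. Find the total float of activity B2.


Forward pass: ES(B2) = sum of predecessors on chain B = 4
EF = ES + duration = 4 + 3 = 7
Backward pass: LF(M) = deadline = 33; LS(M) = 33 - 4 = 29
LF(B2) = LS(M) - sum(successors on chain B) = 29 - 7 = 22
LS = LF - duration = 22 - 3 = 19
Total float = LS - ES = 19 - 4 = 15

15


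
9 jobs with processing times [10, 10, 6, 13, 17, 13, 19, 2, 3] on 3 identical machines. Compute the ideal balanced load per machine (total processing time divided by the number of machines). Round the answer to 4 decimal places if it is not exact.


Total processing time = 10 + 10 + 6 + 13 + 17 + 13 + 19 + 2 + 3 = 93
Number of machines = 3
Ideal balanced load = 93 / 3 = 31.0

31.0


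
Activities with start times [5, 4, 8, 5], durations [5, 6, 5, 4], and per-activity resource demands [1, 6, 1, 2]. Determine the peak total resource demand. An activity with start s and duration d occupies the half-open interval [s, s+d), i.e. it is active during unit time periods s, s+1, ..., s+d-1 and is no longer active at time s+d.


Each activity i is active on [start_i, start_i + duration_i).
Compute total resource usage per time slot:
  t=0: active resources = [], total = 0
  t=1: active resources = [], total = 0
  t=2: active resources = [], total = 0
  t=3: active resources = [], total = 0
  t=4: active resources = [6], total = 6
  t=5: active resources = [1, 6, 2], total = 9
  t=6: active resources = [1, 6, 2], total = 9
  t=7: active resources = [1, 6, 2], total = 9
  t=8: active resources = [1, 6, 1, 2], total = 10
  t=9: active resources = [1, 6, 1], total = 8
  t=10: active resources = [1], total = 1
  t=11: active resources = [1], total = 1
  t=12: active resources = [1], total = 1
Peak resource demand = 10

10


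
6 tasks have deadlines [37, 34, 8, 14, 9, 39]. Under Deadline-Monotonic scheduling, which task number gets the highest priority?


Sort tasks by relative deadline (ascending):
  Task 3: deadline = 8
  Task 5: deadline = 9
  Task 4: deadline = 14
  Task 2: deadline = 34
  Task 1: deadline = 37
  Task 6: deadline = 39
Priority order (highest first): [3, 5, 4, 2, 1, 6]
Highest priority task = 3

3


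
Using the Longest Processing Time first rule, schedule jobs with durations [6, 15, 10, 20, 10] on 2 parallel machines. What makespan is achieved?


Sort jobs in decreasing order (LPT): [20, 15, 10, 10, 6]
Assign each job to the least loaded machine:
  Machine 1: jobs [20, 10], load = 30
  Machine 2: jobs [15, 10, 6], load = 31
Makespan = max load = 31

31


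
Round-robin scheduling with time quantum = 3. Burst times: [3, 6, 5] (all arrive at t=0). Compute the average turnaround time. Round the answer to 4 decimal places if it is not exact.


Time quantum = 3
Execution trace:
  J1 runs 3 units, time = 3
  J2 runs 3 units, time = 6
  J3 runs 3 units, time = 9
  J2 runs 3 units, time = 12
  J3 runs 2 units, time = 14
Finish times: [3, 12, 14]
Average turnaround = 29/3 = 9.6667

9.6667


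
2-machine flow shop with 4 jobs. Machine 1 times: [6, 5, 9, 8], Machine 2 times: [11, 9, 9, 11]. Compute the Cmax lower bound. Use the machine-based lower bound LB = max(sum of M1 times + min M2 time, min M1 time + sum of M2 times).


LB1 = sum(M1 times) + min(M2 times) = 28 + 9 = 37
LB2 = min(M1 times) + sum(M2 times) = 5 + 40 = 45
Lower bound = max(LB1, LB2) = max(37, 45) = 45

45


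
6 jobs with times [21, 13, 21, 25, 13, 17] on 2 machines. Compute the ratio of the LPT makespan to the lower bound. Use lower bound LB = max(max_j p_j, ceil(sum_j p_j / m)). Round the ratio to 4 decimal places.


LPT order: [25, 21, 21, 17, 13, 13]
Machine loads after assignment: [55, 55]
LPT makespan = 55
Lower bound = max(max_job, ceil(total/2)) = max(25, 55) = 55
Ratio = 55 / 55 = 1.0

1.0


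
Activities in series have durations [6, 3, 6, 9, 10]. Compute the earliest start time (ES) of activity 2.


Activity 2 starts after activities 1 through 1 complete.
Predecessor durations: [6]
ES = 6 = 6

6


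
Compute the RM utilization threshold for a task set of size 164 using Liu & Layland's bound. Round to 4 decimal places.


Compute 2^(1/164) = 1.0042354515
Subtract 1: 1.0042354515 - 1 = 0.0042354515
Multiply by n: 164 * 0.0042354515 = 0.6946140460
Round to 4 dp: 0.6946

0.6946


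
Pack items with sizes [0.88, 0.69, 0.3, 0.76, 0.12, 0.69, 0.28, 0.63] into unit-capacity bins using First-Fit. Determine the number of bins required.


Place items sequentially using First-Fit:
  Item 0.88 -> new Bin 1
  Item 0.69 -> new Bin 2
  Item 0.3 -> Bin 2 (now 0.99)
  Item 0.76 -> new Bin 3
  Item 0.12 -> Bin 1 (now 1.0)
  Item 0.69 -> new Bin 4
  Item 0.28 -> Bin 4 (now 0.97)
  Item 0.63 -> new Bin 5
Total bins used = 5

5


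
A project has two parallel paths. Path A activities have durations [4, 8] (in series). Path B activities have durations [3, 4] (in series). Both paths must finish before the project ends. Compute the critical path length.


Path A total = 4 + 8 = 12
Path B total = 3 + 4 = 7
Critical path = longest path = max(12, 7) = 12

12


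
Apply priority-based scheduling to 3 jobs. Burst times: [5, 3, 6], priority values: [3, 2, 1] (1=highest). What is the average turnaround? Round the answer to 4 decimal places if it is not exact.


Sort by priority (ascending = highest first):
Order: [(1, 6), (2, 3), (3, 5)]
Completion times:
  Priority 1, burst=6, C=6
  Priority 2, burst=3, C=9
  Priority 3, burst=5, C=14
Average turnaround = 29/3 = 9.6667

9.6667


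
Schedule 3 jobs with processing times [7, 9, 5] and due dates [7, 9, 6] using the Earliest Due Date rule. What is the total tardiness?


Sort by due date (EDD order): [(5, 6), (7, 7), (9, 9)]
Compute completion times and tardiness:
  Job 1: p=5, d=6, C=5, tardiness=max(0,5-6)=0
  Job 2: p=7, d=7, C=12, tardiness=max(0,12-7)=5
  Job 3: p=9, d=9, C=21, tardiness=max(0,21-9)=12
Total tardiness = 17

17


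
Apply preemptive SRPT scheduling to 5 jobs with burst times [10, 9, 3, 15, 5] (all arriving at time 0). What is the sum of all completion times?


Since all jobs arrive at t=0, SRPT equals SPT ordering.
SPT order: [3, 5, 9, 10, 15]
Completion times:
  Job 1: p=3, C=3
  Job 2: p=5, C=8
  Job 3: p=9, C=17
  Job 4: p=10, C=27
  Job 5: p=15, C=42
Total completion time = 3 + 8 + 17 + 27 + 42 = 97

97


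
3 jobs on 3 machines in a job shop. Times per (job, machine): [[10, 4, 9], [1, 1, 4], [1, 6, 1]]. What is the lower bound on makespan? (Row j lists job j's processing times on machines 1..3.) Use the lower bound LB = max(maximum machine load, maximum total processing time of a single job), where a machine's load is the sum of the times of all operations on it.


Machine loads:
  Machine 1: 10 + 1 + 1 = 12
  Machine 2: 4 + 1 + 6 = 11
  Machine 3: 9 + 4 + 1 = 14
Max machine load = 14
Job totals:
  Job 1: 23
  Job 2: 6
  Job 3: 8
Max job total = 23
Lower bound = max(14, 23) = 23

23


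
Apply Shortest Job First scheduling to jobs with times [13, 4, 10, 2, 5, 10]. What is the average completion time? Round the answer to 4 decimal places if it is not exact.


SJF order (ascending): [2, 4, 5, 10, 10, 13]
Completion times:
  Job 1: burst=2, C=2
  Job 2: burst=4, C=6
  Job 3: burst=5, C=11
  Job 4: burst=10, C=21
  Job 5: burst=10, C=31
  Job 6: burst=13, C=44
Average completion = 115/6 = 19.1667

19.1667


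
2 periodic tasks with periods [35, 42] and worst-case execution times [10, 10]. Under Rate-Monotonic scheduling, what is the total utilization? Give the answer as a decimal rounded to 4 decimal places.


Compute individual utilizations (exact fractions):
  Task 1: C/T = 10/35 = 2/7 (approx. 0.2857)
  Task 2: C/T = 10/42 = 5/21 (approx. 0.2381)
Total utilization U = 2/7 + 5/21 = 11/21
Rounded to 4 decimal places: U = 0.5238
RM (Liu & Layland) bound for 2 tasks = 0.828427; compare with U = 11/21 (approx. 0.523810)
U <= bound, so schedulable by RM sufficient condition.

0.5238


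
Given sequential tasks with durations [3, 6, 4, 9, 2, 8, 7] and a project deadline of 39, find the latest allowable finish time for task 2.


LF(activity 2) = deadline - sum of successor durations
Successors: activities 3 through 7 with durations [4, 9, 2, 8, 7]
Sum of successor durations = 30
LF = 39 - 30 = 9

9


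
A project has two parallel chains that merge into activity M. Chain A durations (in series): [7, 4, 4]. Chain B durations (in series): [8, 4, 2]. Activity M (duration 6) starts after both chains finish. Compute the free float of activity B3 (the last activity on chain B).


ES(B3) = sum of predecessors on chain B = 12
EF(B3) = ES + duration = 12 + 2 = 14
Successor of B3 is M. ES(M) = max(sum(A), sum(B)) = max(15, 14) = 15
Free float = ES(successor) - EF(current) = 15 - 14 = 1

1


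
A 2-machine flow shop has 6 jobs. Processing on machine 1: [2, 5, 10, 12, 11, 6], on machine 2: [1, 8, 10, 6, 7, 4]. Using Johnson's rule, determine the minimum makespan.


Apply Johnson's rule:
  Group 1 (a <= b): [(2, 5, 8), (3, 10, 10)]
  Group 2 (a > b): [(5, 11, 7), (4, 12, 6), (6, 6, 4), (1, 2, 1)]
Optimal job order: [2, 3, 5, 4, 6, 1]
Schedule:
  Job 2: M1 done at 5, M2 done at 13
  Job 3: M1 done at 15, M2 done at 25
  Job 5: M1 done at 26, M2 done at 33
  Job 4: M1 done at 38, M2 done at 44
  Job 6: M1 done at 44, M2 done at 48
  Job 1: M1 done at 46, M2 done at 49
Makespan = 49

49


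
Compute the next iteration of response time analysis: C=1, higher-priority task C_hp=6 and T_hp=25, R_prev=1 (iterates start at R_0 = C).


R_next = C + ceil(R_prev / T_hp) * C_hp
ceil(1 / 25) = ceil(0.04) = 1
Interference = 1 * 6 = 6
R_next = 1 + 6 = 7

7


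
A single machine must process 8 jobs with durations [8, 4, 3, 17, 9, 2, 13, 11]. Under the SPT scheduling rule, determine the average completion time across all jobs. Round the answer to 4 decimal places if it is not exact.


Sort jobs by processing time (SPT order): [2, 3, 4, 8, 9, 11, 13, 17]
Compute completion times sequentially:
  Job 1: processing = 2, completes at 2
  Job 2: processing = 3, completes at 5
  Job 3: processing = 4, completes at 9
  Job 4: processing = 8, completes at 17
  Job 5: processing = 9, completes at 26
  Job 6: processing = 11, completes at 37
  Job 7: processing = 13, completes at 50
  Job 8: processing = 17, completes at 67
Sum of completion times = 213
Average completion time = 213/8 = 26.625

26.625


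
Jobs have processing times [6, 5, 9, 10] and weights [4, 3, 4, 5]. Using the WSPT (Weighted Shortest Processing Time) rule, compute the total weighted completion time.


Compute p/w ratios and sort ascending (WSPT): [(6, 4), (5, 3), (10, 5), (9, 4)]
Compute weighted completion times:
  Job (p=6,w=4): C=6, w*C=4*6=24
  Job (p=5,w=3): C=11, w*C=3*11=33
  Job (p=10,w=5): C=21, w*C=5*21=105
  Job (p=9,w=4): C=30, w*C=4*30=120
Total weighted completion time = 282

282


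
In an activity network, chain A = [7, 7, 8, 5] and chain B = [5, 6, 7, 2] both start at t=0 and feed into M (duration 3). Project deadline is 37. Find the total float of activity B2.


Forward pass: ES(B2) = sum of predecessors on chain B = 5
EF = ES + duration = 5 + 6 = 11
Backward pass: LF(M) = deadline = 37; LS(M) = 37 - 3 = 34
LF(B2) = LS(M) - sum(successors on chain B) = 34 - 9 = 25
LS = LF - duration = 25 - 6 = 19
Total float = LS - ES = 19 - 5 = 14

14


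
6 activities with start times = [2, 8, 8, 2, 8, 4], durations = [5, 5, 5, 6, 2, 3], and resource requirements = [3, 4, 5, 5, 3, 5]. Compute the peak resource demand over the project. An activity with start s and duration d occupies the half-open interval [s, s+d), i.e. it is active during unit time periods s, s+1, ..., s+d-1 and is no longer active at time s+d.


Each activity i is active on [start_i, start_i + duration_i).
Compute total resource usage per time slot:
  t=0: active resources = [], total = 0
  t=1: active resources = [], total = 0
  t=2: active resources = [3, 5], total = 8
  t=3: active resources = [3, 5], total = 8
  t=4: active resources = [3, 5, 5], total = 13
  t=5: active resources = [3, 5, 5], total = 13
  t=6: active resources = [3, 5, 5], total = 13
  t=7: active resources = [5], total = 5
  t=8: active resources = [4, 5, 3], total = 12
  t=9: active resources = [4, 5, 3], total = 12
  t=10: active resources = [4, 5], total = 9
  t=11: active resources = [4, 5], total = 9
  t=12: active resources = [4, 5], total = 9
Peak resource demand = 13

13


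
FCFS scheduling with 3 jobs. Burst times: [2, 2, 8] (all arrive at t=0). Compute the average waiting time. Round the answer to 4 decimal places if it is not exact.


FCFS order (as given): [2, 2, 8]
Waiting times:
  Job 1: wait = 0
  Job 2: wait = 2
  Job 3: wait = 4
Sum of waiting times = 6
Average waiting time = 6/3 = 2.0

2.0


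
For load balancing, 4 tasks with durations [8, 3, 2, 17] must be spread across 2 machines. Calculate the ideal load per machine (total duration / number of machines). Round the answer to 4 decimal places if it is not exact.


Total processing time = 8 + 3 + 2 + 17 = 30
Number of machines = 2
Ideal balanced load = 30 / 2 = 15.0

15.0


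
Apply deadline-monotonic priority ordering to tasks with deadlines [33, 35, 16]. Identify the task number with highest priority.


Sort tasks by relative deadline (ascending):
  Task 3: deadline = 16
  Task 1: deadline = 33
  Task 2: deadline = 35
Priority order (highest first): [3, 1, 2]
Highest priority task = 3

3


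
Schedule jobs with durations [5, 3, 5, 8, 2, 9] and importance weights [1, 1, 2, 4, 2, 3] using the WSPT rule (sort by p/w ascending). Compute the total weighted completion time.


Compute p/w ratios and sort ascending (WSPT): [(2, 2), (8, 4), (5, 2), (3, 1), (9, 3), (5, 1)]
Compute weighted completion times:
  Job (p=2,w=2): C=2, w*C=2*2=4
  Job (p=8,w=4): C=10, w*C=4*10=40
  Job (p=5,w=2): C=15, w*C=2*15=30
  Job (p=3,w=1): C=18, w*C=1*18=18
  Job (p=9,w=3): C=27, w*C=3*27=81
  Job (p=5,w=1): C=32, w*C=1*32=32
Total weighted completion time = 205

205


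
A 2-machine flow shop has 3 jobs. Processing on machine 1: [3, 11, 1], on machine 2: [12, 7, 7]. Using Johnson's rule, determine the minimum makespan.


Apply Johnson's rule:
  Group 1 (a <= b): [(3, 1, 7), (1, 3, 12)]
  Group 2 (a > b): [(2, 11, 7)]
Optimal job order: [3, 1, 2]
Schedule:
  Job 3: M1 done at 1, M2 done at 8
  Job 1: M1 done at 4, M2 done at 20
  Job 2: M1 done at 15, M2 done at 27
Makespan = 27

27


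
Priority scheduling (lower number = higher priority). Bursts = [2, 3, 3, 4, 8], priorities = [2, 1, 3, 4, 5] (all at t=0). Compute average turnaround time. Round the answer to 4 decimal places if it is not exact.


Sort by priority (ascending = highest first):
Order: [(1, 3), (2, 2), (3, 3), (4, 4), (5, 8)]
Completion times:
  Priority 1, burst=3, C=3
  Priority 2, burst=2, C=5
  Priority 3, burst=3, C=8
  Priority 4, burst=4, C=12
  Priority 5, burst=8, C=20
Average turnaround = 48/5 = 9.6

9.6


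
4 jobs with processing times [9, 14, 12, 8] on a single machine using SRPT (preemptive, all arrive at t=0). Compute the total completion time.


Since all jobs arrive at t=0, SRPT equals SPT ordering.
SPT order: [8, 9, 12, 14]
Completion times:
  Job 1: p=8, C=8
  Job 2: p=9, C=17
  Job 3: p=12, C=29
  Job 4: p=14, C=43
Total completion time = 8 + 17 + 29 + 43 = 97

97


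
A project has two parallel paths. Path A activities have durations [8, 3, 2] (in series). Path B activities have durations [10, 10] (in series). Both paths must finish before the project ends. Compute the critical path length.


Path A total = 8 + 3 + 2 = 13
Path B total = 10 + 10 = 20
Critical path = longest path = max(13, 20) = 20

20
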